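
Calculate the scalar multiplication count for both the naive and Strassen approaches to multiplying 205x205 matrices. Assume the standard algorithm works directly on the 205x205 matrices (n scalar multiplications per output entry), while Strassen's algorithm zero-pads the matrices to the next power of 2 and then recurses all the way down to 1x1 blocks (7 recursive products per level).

Matrix multiplication for 205x205 matrices:

Strassen's algorithm requires power-of-2 dimensions. Pad 205x205 to 256x256 (next power of 2).

Standard algorithm: 205^3 = 8615125 multiplications
Strassen's algorithm: 7^(log2(256)) = 7^8 = 5764801 multiplications
Savings: 8615125 - 5764801 = 2850324 multiplications

Standard: 8615125 multiplications (205^3). Strassen: 5764801 multiplications (7^8, after padding to 256x256). Strassen reduces 8 recursive multiplications to 7 at each level.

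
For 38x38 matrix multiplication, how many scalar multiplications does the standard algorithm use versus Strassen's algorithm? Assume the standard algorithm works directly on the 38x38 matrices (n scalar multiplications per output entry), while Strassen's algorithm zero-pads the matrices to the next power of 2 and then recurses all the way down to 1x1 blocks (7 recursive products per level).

Matrix multiplication for 38x38 matrices:

Strassen's algorithm requires power-of-2 dimensions. Pad 38x38 to 64x64 (next power of 2).

Standard algorithm: 38^3 = 54872 multiplications
Strassen's algorithm: 7^(log2(64)) = 7^6 = 117649 multiplications
Difference: 54872 - 117649 = -62777 (Strassen uses MORE here due to padding overhead — for small or just-over-power-of-2 n, padding can outweigh the per-level savings)

Standard: 54872 multiplications (38^3). Strassen: 117649 multiplications (7^6, after padding to 64x64). Strassen reduces 8 recursive multiplications to 7 at each level.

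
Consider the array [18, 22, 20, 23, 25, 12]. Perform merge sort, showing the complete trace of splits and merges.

Merge sort trace:

Split: [18, 22, 20, 23, 25, 12] -> [18, 22, 20] and [23, 25, 12]
  Split: [18, 22, 20] -> [18] and [22, 20]
    Split: [22, 20] -> [22] and [20]
    Merge: [22] + [20] -> [20, 22]
  Merge: [18] + [20, 22] -> [18, 20, 22]
  Split: [23, 25, 12] -> [23] and [25, 12]
    Split: [25, 12] -> [25] and [12]
    Merge: [25] + [12] -> [12, 25]
  Merge: [23] + [12, 25] -> [12, 23, 25]
Merge: [18, 20, 22] + [12, 23, 25] -> [12, 18, 20, 22, 23, 25]

Final sorted array: [12, 18, 20, 22, 23, 25]

The merge sort proceeds by recursively splitting the array and merging sorted halves.
After all merges, the sorted array is [12, 18, 20, 22, 23, 25].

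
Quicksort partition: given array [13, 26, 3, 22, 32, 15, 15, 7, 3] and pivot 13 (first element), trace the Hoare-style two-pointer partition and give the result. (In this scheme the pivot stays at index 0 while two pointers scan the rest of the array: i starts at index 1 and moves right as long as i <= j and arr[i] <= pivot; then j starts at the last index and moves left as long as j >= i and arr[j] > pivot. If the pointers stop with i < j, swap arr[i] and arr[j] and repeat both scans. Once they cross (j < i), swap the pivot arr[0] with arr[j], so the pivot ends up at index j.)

Hoare-style two-pointer partition with pivot = 13:

Initial array: [13, 26, 3, 22, 32, 15, 15, 7, 3]

Pointers start at i = 1, j = 8.
i stops at index 1 (arr[1]=26 > 13), j stops at index 8 (arr[8]=3 <= 13): swap arr[1] and arr[8], array becomes [13, 3, 3, 22, 32, 15, 15, 7, 26]
i stops at index 3 (arr[3]=22 > 13), j stops at index 7 (arr[7]=7 <= 13): swap arr[3] and arr[7], array becomes [13, 3, 3, 7, 32, 15, 15, 22, 26]
i ends at 4, j ends at 3: the pointers have crossed (j < i), so scanning stops.

Swap pivot arr[0] with arr[3] to place pivot at position 3: [7, 3, 3, 13, 32, 15, 15, 22, 26]
Pivot position: 3

After partitioning with pivot 13, the array becomes [7, 3, 3, 13, 32, 15, 15, 22, 26]. The pivot is placed at index 3. All elements to the left of the pivot are <= 13, and all elements to the right are > 13.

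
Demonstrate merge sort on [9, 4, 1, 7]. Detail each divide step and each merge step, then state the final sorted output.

Merge sort trace:

Split: [9, 4, 1, 7] -> [9, 4] and [1, 7]
  Split: [9, 4] -> [9] and [4]
  Merge: [9] + [4] -> [4, 9]
  Split: [1, 7] -> [1] and [7]
  Merge: [1] + [7] -> [1, 7]
Merge: [4, 9] + [1, 7] -> [1, 4, 7, 9]

Final sorted array: [1, 4, 7, 9]

The merge sort proceeds by recursively splitting the array and merging sorted halves.
After all merges, the sorted array is [1, 4, 7, 9].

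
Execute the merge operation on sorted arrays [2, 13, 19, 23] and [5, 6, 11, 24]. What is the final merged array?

Merging process:

Compare 2 vs 5: take 2 from left. Merged: [2]
Compare 13 vs 5: take 5 from right. Merged: [2, 5]
Compare 13 vs 6: take 6 from right. Merged: [2, 5, 6]
Compare 13 vs 11: take 11 from right. Merged: [2, 5, 6, 11]
Compare 13 vs 24: take 13 from left. Merged: [2, 5, 6, 11, 13]
Compare 19 vs 24: take 19 from left. Merged: [2, 5, 6, 11, 13, 19]
Compare 23 vs 24: take 23 from left. Merged: [2, 5, 6, 11, 13, 19, 23]
Append remaining from right: [24]. Merged: [2, 5, 6, 11, 13, 19, 23, 24]

Final merged array: [2, 5, 6, 11, 13, 19, 23, 24]
Total comparisons: 7

The merged array is [2, 5, 6, 11, 13, 19, 23, 24], requiring 7 comparisons. The merge step runs in O(n) time where n is the total number of elements.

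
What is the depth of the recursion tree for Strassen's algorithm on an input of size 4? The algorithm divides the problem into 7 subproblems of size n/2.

For divide and conquer with division factor 2:

Problem sizes at each level:
Level 0: 4
Level 1: 2
Level 2: 1

The root is level 0 and the size-1 base case is level 2 (the tree spans levels 0 through 2, i.e. 3 levels counting the root), so the depth is the number of divisions: log_2(4) = 2

The recursion tree depth is log_2(4) = 2. At each level, the problem size is divided by 2, so it takes 2 divisions to reduce to a base case of size 1. The algorithm makes 7 recursive calls at each level.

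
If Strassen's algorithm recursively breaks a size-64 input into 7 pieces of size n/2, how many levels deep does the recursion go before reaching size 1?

For divide and conquer with division factor 2:

Problem sizes at each level:
Level 0: 64
Level 1: 32
Level 2: 16
Level 3: 8
Level 4: 4
Level 5: 2
Level 6: 1

The root is level 0 and the size-1 base case is level 6 (the tree spans levels 0 through 6, i.e. 7 levels counting the root), so the depth is the number of divisions: log_2(64) = 6

The recursion tree depth is log_2(64) = 6. At each level, the problem size is divided by 2, so it takes 6 divisions to reduce to a base case of size 1. The algorithm makes 7 recursive calls at each level.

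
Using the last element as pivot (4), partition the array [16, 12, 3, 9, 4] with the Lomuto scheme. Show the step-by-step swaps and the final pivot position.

Lomuto partition with pivot = 4:

Initial array: [16, 12, 3, 9, 4]

arr[0]=16 > 4: no swap
arr[1]=12 > 4: no swap
arr[2]=3 <= 4: swap with position 0, array becomes [3, 12, 16, 9, 4]
arr[3]=9 > 4: no swap

Place pivot at position 1: [3, 4, 16, 9, 12]
Pivot position: 1

After partitioning with pivot 4, the array becomes [3, 4, 16, 9, 12]. The pivot is placed at index 1. All elements to the left of the pivot are <= 4, and all elements to the right are > 4.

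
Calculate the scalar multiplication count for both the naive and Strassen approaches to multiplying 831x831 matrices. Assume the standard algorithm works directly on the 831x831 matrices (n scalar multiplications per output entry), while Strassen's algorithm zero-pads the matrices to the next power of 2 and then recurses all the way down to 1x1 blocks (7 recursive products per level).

Matrix multiplication for 831x831 matrices:

Strassen's algorithm requires power-of-2 dimensions. Pad 831x831 to 1024x1024 (next power of 2).

Standard algorithm: 831^3 = 573856191 multiplications
Strassen's algorithm: 7^(log2(1024)) = 7^10 = 282475249 multiplications
Savings: 573856191 - 282475249 = 291380942 multiplications

Standard: 573856191 multiplications (831^3). Strassen: 282475249 multiplications (7^10, after padding to 1024x1024). Strassen reduces 8 recursive multiplications to 7 at each level.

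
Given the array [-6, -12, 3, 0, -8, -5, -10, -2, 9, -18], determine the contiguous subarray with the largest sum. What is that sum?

Using Kadane's algorithm on [-6, -12, 3, 0, -8, -5, -10, -2, 9, -18]:

Scanning through the array:
Position 1 (value -12): max_ending_here = -12, max_so_far = -6
Position 2 (value 3): max_ending_here = 3, max_so_far = 3
Position 3 (value 0): max_ending_here = 3, max_so_far = 3
Position 4 (value -8): max_ending_here = -5, max_so_far = 3
Position 5 (value -5): max_ending_here = -5, max_so_far = 3
Position 6 (value -10): max_ending_here = -10, max_so_far = 3
Position 7 (value -2): max_ending_here = -2, max_so_far = 3
Position 8 (value 9): max_ending_here = 9, max_so_far = 9
Position 9 (value -18): max_ending_here = -9, max_so_far = 9

Maximum subarray: [9]
Maximum sum: 9

The maximum subarray is [9] with sum 9. This subarray runs from index 8 to index 8.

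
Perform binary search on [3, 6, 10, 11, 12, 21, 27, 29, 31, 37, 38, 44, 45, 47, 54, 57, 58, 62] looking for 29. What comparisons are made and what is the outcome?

Binary search for 29 in [3, 6, 10, 11, 12, 21, 27, 29, 31, 37, 38, 44, 45, 47, 54, 57, 58, 62]:

lo=0, hi=17, mid=8, arr[mid]=31 -> 31 > 29, search left half
lo=0, hi=7, mid=3, arr[mid]=11 -> 11 < 29, search right half
lo=4, hi=7, mid=5, arr[mid]=21 -> 21 < 29, search right half
lo=6, hi=7, mid=6, arr[mid]=27 -> 27 < 29, search right half
lo=7, hi=7, mid=7, arr[mid]=29 -> Found target at index 7!

Binary search finds 29 at index 7 after 5 comparisons. The search repeatedly halves the search space by comparing with the middle element.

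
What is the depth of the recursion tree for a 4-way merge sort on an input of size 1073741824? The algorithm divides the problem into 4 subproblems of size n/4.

For divide and conquer with division factor 4:

Problem sizes at each level:
Level 0: 1073741824
Level 1: 268435456
Level 2: 67108864
Level 3: 16777216
Level 4: 4194304
Level 5: 1048576
Level 6: 262144
Level 7: 65536
Level 8: 16384
Level 9: 4096
Level 10: 1024
Level 11: 256
Level 12: 64
Level 13: 16
Level 14: 4
Level 15: 1

The root is level 0 and the size-1 base case is level 15 (the tree spans levels 0 through 15, i.e. 16 levels counting the root), so the depth is the number of divisions: log_4(1073741824) = 15

The recursion tree depth is log_4(1073741824) = 15. At each level, the problem size is divided by 4, so it takes 15 divisions to reduce to a base case of size 1. The algorithm makes 4 recursive calls at each level.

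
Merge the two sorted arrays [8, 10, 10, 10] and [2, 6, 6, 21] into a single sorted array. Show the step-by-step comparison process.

Merging process:

Compare 8 vs 2: take 2 from right. Merged: [2]
Compare 8 vs 6: take 6 from right. Merged: [2, 6]
Compare 8 vs 6: take 6 from right. Merged: [2, 6, 6]
Compare 8 vs 21: take 8 from left. Merged: [2, 6, 6, 8]
Compare 10 vs 21: take 10 from left. Merged: [2, 6, 6, 8, 10]
Compare 10 vs 21: take 10 from left. Merged: [2, 6, 6, 8, 10, 10]
Compare 10 vs 21: take 10 from left. Merged: [2, 6, 6, 8, 10, 10, 10]
Append remaining from right: [21]. Merged: [2, 6, 6, 8, 10, 10, 10, 21]

Final merged array: [2, 6, 6, 8, 10, 10, 10, 21]
Total comparisons: 7

The merged array is [2, 6, 6, 8, 10, 10, 10, 21], requiring 7 comparisons. The merge step runs in O(n) time where n is the total number of elements.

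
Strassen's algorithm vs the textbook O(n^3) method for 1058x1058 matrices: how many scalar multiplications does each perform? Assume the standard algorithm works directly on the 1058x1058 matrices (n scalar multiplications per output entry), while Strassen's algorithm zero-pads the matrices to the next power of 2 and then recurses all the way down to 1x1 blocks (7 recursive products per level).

Matrix multiplication for 1058x1058 matrices:

Strassen's algorithm requires power-of-2 dimensions. Pad 1058x1058 to 2048x2048 (next power of 2).

Standard algorithm: 1058^3 = 1184287112 multiplications
Strassen's algorithm: 7^(log2(2048)) = 7^11 = 1977326743 multiplications
Difference: 1184287112 - 1977326743 = -793039631 (Strassen uses MORE here due to padding overhead — for small or just-over-power-of-2 n, padding can outweigh the per-level savings)

Standard: 1184287112 multiplications (1058^3). Strassen: 1977326743 multiplications (7^11, after padding to 2048x2048). Strassen reduces 8 recursive multiplications to 7 at each level.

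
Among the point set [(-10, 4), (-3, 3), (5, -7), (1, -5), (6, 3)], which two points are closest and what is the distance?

Computing all pairwise distances among 5 points:

d((-10, 4), (-3, 3)) = 7.0711
d((-10, 4), (5, -7)) = 18.6011
d((-10, 4), (1, -5)) = 14.2127
d((-10, 4), (6, 3)) = 16.0312
d((-3, 3), (5, -7)) = 12.8062
d((-3, 3), (1, -5)) = 8.9443
d((-3, 3), (6, 3)) = 9.0
d((5, -7), (1, -5)) = 4.4721 <-- minimum
d((5, -7), (6, 3)) = 10.0499
d((1, -5), (6, 3)) = 9.434

Closest pair: (5, -7) and (1, -5) with distance 4.4721

The closest pair is (5, -7) and (1, -5) with Euclidean distance 4.4721. For 5 points, brute-force pairwise comparison is shown above. For large n, the divide-and-conquer algorithm (sort by x, recurse on halves, check the dividing strip) achieves O(n log n).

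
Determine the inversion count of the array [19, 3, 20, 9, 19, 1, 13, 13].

Finding inversions in [19, 3, 20, 9, 19, 1, 13, 13]:

(0, 1): arr[0]=19 > arr[1]=3
(0, 3): arr[0]=19 > arr[3]=9
(0, 5): arr[0]=19 > arr[5]=1
(0, 6): arr[0]=19 > arr[6]=13
(0, 7): arr[0]=19 > arr[7]=13
(1, 5): arr[1]=3 > arr[5]=1
(2, 3): arr[2]=20 > arr[3]=9
(2, 4): arr[2]=20 > arr[4]=19
(2, 5): arr[2]=20 > arr[5]=1
(2, 6): arr[2]=20 > arr[6]=13
(2, 7): arr[2]=20 > arr[7]=13
(3, 5): arr[3]=9 > arr[5]=1
(4, 5): arr[4]=19 > arr[5]=1
(4, 6): arr[4]=19 > arr[6]=13
(4, 7): arr[4]=19 > arr[7]=13

Total inversions: 15

The array has 15 inversion(s): (0,1), (0,3), (0,5), (0,6), (0,7), (1,5), (2,3), (2,4), (2,5), (2,6), (2,7), (3,5), (4,5), (4,6), (4,7). Each pair (i,j) satisfies i < j and arr[i] > arr[j].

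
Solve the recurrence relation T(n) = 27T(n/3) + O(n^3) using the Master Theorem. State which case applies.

Master Theorem for T(n) = 27T(n/3) + O(n^3):

a = 27, b = 3, c = 3
log_b(a) = log_3(27) = 3.0000

Case 2: c = 3 = log_3(27) = 3.0000
T(n) = O(n^3 log n) = O(n^3 log n)

For T(n) = 27T(n/3) + O(n^3): log_3(27) = 3.0000. This is Case 2 of the Master Theorem (c = log_b(a), equal work at all levels), giving O(n^3 log n).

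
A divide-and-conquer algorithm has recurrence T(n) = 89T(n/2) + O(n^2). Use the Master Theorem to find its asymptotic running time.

Master Theorem for T(n) = 89T(n/2) + O(n^2):

a = 89, b = 2, c = 2
log_b(a) = log_2(89) = 6.4757

Case 1: c = 2 < log_2(89) = 6.4757
T(n) = O(n^(log_2 89))

For T(n) = 89T(n/2) + O(n^2): log_2(89) = 6.4757. This is Case 1 of the Master Theorem (c < log_b(a), work dominated by leaves), giving O(n^(log_2 89)).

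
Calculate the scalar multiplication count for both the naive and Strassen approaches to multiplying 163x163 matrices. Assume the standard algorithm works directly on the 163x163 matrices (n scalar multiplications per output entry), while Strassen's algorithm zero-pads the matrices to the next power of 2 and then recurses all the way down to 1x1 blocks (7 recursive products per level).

Matrix multiplication for 163x163 matrices:

Strassen's algorithm requires power-of-2 dimensions. Pad 163x163 to 256x256 (next power of 2).

Standard algorithm: 163^3 = 4330747 multiplications
Strassen's algorithm: 7^(log2(256)) = 7^8 = 5764801 multiplications
Difference: 4330747 - 5764801 = -1434054 (Strassen uses MORE here due to padding overhead — for small or just-over-power-of-2 n, padding can outweigh the per-level savings)

Standard: 4330747 multiplications (163^3). Strassen: 5764801 multiplications (7^8, after padding to 256x256). Strassen reduces 8 recursive multiplications to 7 at each level.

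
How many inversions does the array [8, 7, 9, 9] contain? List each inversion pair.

Finding inversions in [8, 7, 9, 9]:

(0, 1): arr[0]=8 > arr[1]=7

Total inversions: 1

The array has 1 inversion(s): (0,1). Each pair (i,j) satisfies i < j and arr[i] > arr[j].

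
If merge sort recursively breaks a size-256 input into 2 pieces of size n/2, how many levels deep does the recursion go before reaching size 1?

For divide and conquer with division factor 2:

Problem sizes at each level:
Level 0: 256
Level 1: 128
Level 2: 64
Level 3: 32
Level 4: 16
Level 5: 8
Level 6: 4
Level 7: 2
Level 8: 1

The root is level 0 and the size-1 base case is level 8 (the tree spans levels 0 through 8, i.e. 9 levels counting the root), so the depth is the number of divisions: log_2(256) = 8

The recursion tree depth is log_2(256) = 8. At each level, the problem size is divided by 2, so it takes 8 divisions to reduce to a base case of size 1. The algorithm makes 2 recursive calls at each level.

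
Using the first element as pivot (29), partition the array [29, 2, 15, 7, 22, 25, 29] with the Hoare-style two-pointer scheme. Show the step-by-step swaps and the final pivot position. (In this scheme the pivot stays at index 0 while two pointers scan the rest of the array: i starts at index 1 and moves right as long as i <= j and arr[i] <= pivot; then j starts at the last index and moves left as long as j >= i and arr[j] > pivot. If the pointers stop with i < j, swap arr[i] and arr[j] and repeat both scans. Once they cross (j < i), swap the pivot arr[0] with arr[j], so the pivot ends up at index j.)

Hoare-style two-pointer partition with pivot = 29:

Initial array: [29, 2, 15, 7, 22, 25, 29]

Pointers start at i = 1, j = 6.
i ends at 7, j ends at 6: the pointers have crossed (j < i), so scanning stops.

Swap pivot arr[0] with arr[6] to place pivot at position 6: [29, 2, 15, 7, 22, 25, 29]
Pivot position: 6

After partitioning with pivot 29, the array becomes [29, 2, 15, 7, 22, 25, 29]. The pivot is placed at index 6. All elements to the left of the pivot are <= 29, and all elements to the right are > 29.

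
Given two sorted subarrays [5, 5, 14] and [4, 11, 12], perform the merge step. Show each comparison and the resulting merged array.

Merging process:

Compare 5 vs 4: take 4 from right. Merged: [4]
Compare 5 vs 11: take 5 from left. Merged: [4, 5]
Compare 5 vs 11: take 5 from left. Merged: [4, 5, 5]
Compare 14 vs 11: take 11 from right. Merged: [4, 5, 5, 11]
Compare 14 vs 12: take 12 from right. Merged: [4, 5, 5, 11, 12]
Append remaining from left: [14]. Merged: [4, 5, 5, 11, 12, 14]

Final merged array: [4, 5, 5, 11, 12, 14]
Total comparisons: 5

The merged array is [4, 5, 5, 11, 12, 14], requiring 5 comparisons. The merge step runs in O(n) time where n is the total number of elements.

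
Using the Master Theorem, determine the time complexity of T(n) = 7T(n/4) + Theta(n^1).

Master Theorem for T(n) = 7T(n/4) + O(n^1):

a = 7, b = 4, c = 1
log_b(a) = log_4(7) = 1.4037

Case 1: c = 1 < log_4(7) = 1.4037
T(n) = O(n^(log_4 7))

For T(n) = 7T(n/4) + O(n^1): log_4(7) = 1.4037. This is Case 1 of the Master Theorem (c < log_b(a), work dominated by leaves), giving O(n^(log_4 7)).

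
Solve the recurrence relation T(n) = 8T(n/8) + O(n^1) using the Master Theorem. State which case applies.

Master Theorem for T(n) = 8T(n/8) + O(n^1):

a = 8, b = 8, c = 1
log_b(a) = log_8(8) = 1.0000

Case 2: c = 1 = log_8(8) = 1.0000
T(n) = O(n^1 log n) = O(n log n)

For T(n) = 8T(n/8) + O(n^1): log_8(8) = 1.0000. This is Case 2 of the Master Theorem (c = log_b(a), equal work at all levels), giving O(n log n).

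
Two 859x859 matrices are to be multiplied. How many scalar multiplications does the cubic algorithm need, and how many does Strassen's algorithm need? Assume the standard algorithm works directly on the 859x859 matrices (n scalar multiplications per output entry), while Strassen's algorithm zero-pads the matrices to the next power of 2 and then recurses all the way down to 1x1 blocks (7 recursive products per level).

Matrix multiplication for 859x859 matrices:

Strassen's algorithm requires power-of-2 dimensions. Pad 859x859 to 1024x1024 (next power of 2).

Standard algorithm: 859^3 = 633839779 multiplications
Strassen's algorithm: 7^(log2(1024)) = 7^10 = 282475249 multiplications
Savings: 633839779 - 282475249 = 351364530 multiplications

Standard: 633839779 multiplications (859^3). Strassen: 282475249 multiplications (7^10, after padding to 1024x1024). Strassen reduces 8 recursive multiplications to 7 at each level.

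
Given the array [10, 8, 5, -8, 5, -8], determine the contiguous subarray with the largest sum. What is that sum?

Using Kadane's algorithm on [10, 8, 5, -8, 5, -8]:

Scanning through the array:
Position 1 (value 8): max_ending_here = 18, max_so_far = 18
Position 2 (value 5): max_ending_here = 23, max_so_far = 23
Position 3 (value -8): max_ending_here = 15, max_so_far = 23
Position 4 (value 5): max_ending_here = 20, max_so_far = 23
Position 5 (value -8): max_ending_here = 12, max_so_far = 23

Maximum subarray: [10, 8, 5]
Maximum sum: 23

The maximum subarray is [10, 8, 5] with sum 23. This subarray runs from index 0 to index 2.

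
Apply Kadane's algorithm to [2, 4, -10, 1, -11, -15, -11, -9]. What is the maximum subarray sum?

Using Kadane's algorithm on [2, 4, -10, 1, -11, -15, -11, -9]:

Scanning through the array:
Position 1 (value 4): max_ending_here = 6, max_so_far = 6
Position 2 (value -10): max_ending_here = -4, max_so_far = 6
Position 3 (value 1): max_ending_here = 1, max_so_far = 6
Position 4 (value -11): max_ending_here = -10, max_so_far = 6
Position 5 (value -15): max_ending_here = -15, max_so_far = 6
Position 6 (value -11): max_ending_here = -11, max_so_far = 6
Position 7 (value -9): max_ending_here = -9, max_so_far = 6

Maximum subarray: [2, 4]
Maximum sum: 6

The maximum subarray is [2, 4] with sum 6. This subarray runs from index 0 to index 1.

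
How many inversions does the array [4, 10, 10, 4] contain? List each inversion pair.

Finding inversions in [4, 10, 10, 4]:

(1, 3): arr[1]=10 > arr[3]=4
(2, 3): arr[2]=10 > arr[3]=4

Total inversions: 2

The array has 2 inversion(s): (1,3), (2,3). Each pair (i,j) satisfies i < j and arr[i] > arr[j].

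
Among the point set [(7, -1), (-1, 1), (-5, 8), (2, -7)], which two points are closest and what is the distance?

Computing all pairwise distances among 4 points:

d((7, -1), (-1, 1)) = 8.2462
d((7, -1), (-5, 8)) = 15.0
d((7, -1), (2, -7)) = 7.8102 <-- minimum
d((-1, 1), (-5, 8)) = 8.0623
d((-1, 1), (2, -7)) = 8.544
d((-5, 8), (2, -7)) = 16.5529

Closest pair: (7, -1) and (2, -7) with distance 7.8102

The closest pair is (7, -1) and (2, -7) with Euclidean distance 7.8102. For 4 points, brute-force pairwise comparison is shown above. For large n, the divide-and-conquer algorithm (sort by x, recurse on halves, check the dividing strip) achieves O(n log n).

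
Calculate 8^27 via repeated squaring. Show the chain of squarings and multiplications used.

Computing 8^27 by squaring (build up from 8^1; each line after the first costs one multiplication):

8^1 = 8
8^2 = (8^1)^2 = 8^2 = 64
8^3 = 8 * 8^2 = 8 * 64 = 512
8^6 = (8^3)^2 = 512^2 = 262144
8^12 = (8^6)^2 = 262144^2 = 68719476736
8^13 = 8 * 8^12 = 8 * 68719476736 = 549755813888
8^26 = (8^13)^2 = 549755813888^2 = 302231454903657293676544
8^27 = 8 * 8^26 = 8 * 302231454903657293676544 = 2417851639229258349412352

Result: 2417851639229258349412352
Multiplications needed: 7 (7 lines after 8^1)

8^27 = 2417851639229258349412352. Using exponentiation by squaring, this requires 7 multiplications. The key idea: if the exponent is even, square the half-power; if odd, multiply by the base once.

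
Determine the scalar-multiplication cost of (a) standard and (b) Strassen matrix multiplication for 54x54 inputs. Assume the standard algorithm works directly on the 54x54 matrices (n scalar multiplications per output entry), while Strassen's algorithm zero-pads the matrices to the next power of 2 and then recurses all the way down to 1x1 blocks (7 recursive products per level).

Matrix multiplication for 54x54 matrices:

Strassen's algorithm requires power-of-2 dimensions. Pad 54x54 to 64x64 (next power of 2).

Standard algorithm: 54^3 = 157464 multiplications
Strassen's algorithm: 7^(log2(64)) = 7^6 = 117649 multiplications
Savings: 157464 - 117649 = 39815 multiplications

Standard: 157464 multiplications (54^3). Strassen: 117649 multiplications (7^6, after padding to 64x64). Strassen reduces 8 recursive multiplications to 7 at each level.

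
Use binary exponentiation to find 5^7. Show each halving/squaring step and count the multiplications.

Computing 5^7 by squaring (build up from 5^1; each line after the first costs one multiplication):

5^1 = 5
5^2 = (5^1)^2 = 5^2 = 25
5^3 = 5 * 5^2 = 5 * 25 = 125
5^6 = (5^3)^2 = 125^2 = 15625
5^7 = 5 * 5^6 = 5 * 15625 = 78125

Result: 78125
Multiplications needed: 4 (4 lines after 5^1)

5^7 = 78125. Using exponentiation by squaring, this requires 4 multiplications. The key idea: if the exponent is even, square the half-power; if odd, multiply by the base once.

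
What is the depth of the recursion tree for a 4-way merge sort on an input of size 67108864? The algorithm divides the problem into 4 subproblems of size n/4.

For divide and conquer with division factor 4:

Problem sizes at each level:
Level 0: 67108864
Level 1: 16777216
Level 2: 4194304
Level 3: 1048576
Level 4: 262144
Level 5: 65536
Level 6: 16384
Level 7: 4096
Level 8: 1024
Level 9: 256
Level 10: 64
Level 11: 16
Level 12: 4
Level 13: 1

The root is level 0 and the size-1 base case is level 13 (the tree spans levels 0 through 13, i.e. 14 levels counting the root), so the depth is the number of divisions: log_4(67108864) = 13

The recursion tree depth is log_4(67108864) = 13. At each level, the problem size is divided by 4, so it takes 13 divisions to reduce to a base case of size 1. The algorithm makes 4 recursive calls at each level.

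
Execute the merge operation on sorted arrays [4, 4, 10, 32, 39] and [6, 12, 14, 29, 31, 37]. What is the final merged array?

Merging process:

Compare 4 vs 6: take 4 from left. Merged: [4]
Compare 4 vs 6: take 4 from left. Merged: [4, 4]
Compare 10 vs 6: take 6 from right. Merged: [4, 4, 6]
Compare 10 vs 12: take 10 from left. Merged: [4, 4, 6, 10]
Compare 32 vs 12: take 12 from right. Merged: [4, 4, 6, 10, 12]
Compare 32 vs 14: take 14 from right. Merged: [4, 4, 6, 10, 12, 14]
Compare 32 vs 29: take 29 from right. Merged: [4, 4, 6, 10, 12, 14, 29]
Compare 32 vs 31: take 31 from right. Merged: [4, 4, 6, 10, 12, 14, 29, 31]
Compare 32 vs 37: take 32 from left. Merged: [4, 4, 6, 10, 12, 14, 29, 31, 32]
Compare 39 vs 37: take 37 from right. Merged: [4, 4, 6, 10, 12, 14, 29, 31, 32, 37]
Append remaining from left: [39]. Merged: [4, 4, 6, 10, 12, 14, 29, 31, 32, 37, 39]

Final merged array: [4, 4, 6, 10, 12, 14, 29, 31, 32, 37, 39]
Total comparisons: 10

The merged array is [4, 4, 6, 10, 12, 14, 29, 31, 32, 37, 39], requiring 10 comparisons. The merge step runs in O(n) time where n is the total number of elements.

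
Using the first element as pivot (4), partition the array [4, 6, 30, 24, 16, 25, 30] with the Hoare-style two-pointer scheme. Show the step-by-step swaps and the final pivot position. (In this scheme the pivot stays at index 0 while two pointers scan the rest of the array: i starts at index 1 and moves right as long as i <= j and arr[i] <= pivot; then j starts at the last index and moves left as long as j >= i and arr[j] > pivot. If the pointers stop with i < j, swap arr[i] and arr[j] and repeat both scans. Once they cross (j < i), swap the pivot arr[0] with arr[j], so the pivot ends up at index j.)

Hoare-style two-pointer partition with pivot = 4:

Initial array: [4, 6, 30, 24, 16, 25, 30]

Pointers start at i = 1, j = 6.
i ends at 1, j ends at 0: the pointers have crossed (j < i), so scanning stops.

j = 0, so swapping arr[0] with arr[j] leaves the pivot at position 0: [4, 6, 30, 24, 16, 25, 30]
Pivot position: 0

After partitioning with pivot 4, the array becomes [4, 6, 30, 24, 16, 25, 30]. The pivot is placed at index 0. All elements to the left of the pivot are <= 4, and all elements to the right are > 4.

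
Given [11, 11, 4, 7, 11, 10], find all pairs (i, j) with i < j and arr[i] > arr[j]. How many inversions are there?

Finding inversions in [11, 11, 4, 7, 11, 10]:

(0, 2): arr[0]=11 > arr[2]=4
(0, 3): arr[0]=11 > arr[3]=7
(0, 5): arr[0]=11 > arr[5]=10
(1, 2): arr[1]=11 > arr[2]=4
(1, 3): arr[1]=11 > arr[3]=7
(1, 5): arr[1]=11 > arr[5]=10
(4, 5): arr[4]=11 > arr[5]=10

Total inversions: 7

The array has 7 inversion(s): (0,2), (0,3), (0,5), (1,2), (1,3), (1,5), (4,5). Each pair (i,j) satisfies i < j and arr[i] > arr[j].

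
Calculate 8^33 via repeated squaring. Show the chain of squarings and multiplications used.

Computing 8^33 by squaring (build up from 8^1; each line after the first costs one multiplication):

8^1 = 8
8^2 = (8^1)^2 = 8^2 = 64
8^4 = (8^2)^2 = 64^2 = 4096
8^8 = (8^4)^2 = 4096^2 = 16777216
8^16 = (8^8)^2 = 16777216^2 = 281474976710656
8^32 = (8^16)^2 = 281474976710656^2 = 79228162514264337593543950336
8^33 = 8 * 8^32 = 8 * 79228162514264337593543950336 = 633825300114114700748351602688

Result: 633825300114114700748351602688
Multiplications needed: 6 (6 lines after 8^1)

8^33 = 633825300114114700748351602688. Using exponentiation by squaring, this requires 6 multiplications. The key idea: if the exponent is even, square the half-power; if odd, multiply by the base once.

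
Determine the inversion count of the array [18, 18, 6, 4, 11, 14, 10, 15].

Finding inversions in [18, 18, 6, 4, 11, 14, 10, 15]:

(0, 2): arr[0]=18 > arr[2]=6
(0, 3): arr[0]=18 > arr[3]=4
(0, 4): arr[0]=18 > arr[4]=11
(0, 5): arr[0]=18 > arr[5]=14
(0, 6): arr[0]=18 > arr[6]=10
(0, 7): arr[0]=18 > arr[7]=15
(1, 2): arr[1]=18 > arr[2]=6
(1, 3): arr[1]=18 > arr[3]=4
(1, 4): arr[1]=18 > arr[4]=11
(1, 5): arr[1]=18 > arr[5]=14
(1, 6): arr[1]=18 > arr[6]=10
(1, 7): arr[1]=18 > arr[7]=15
(2, 3): arr[2]=6 > arr[3]=4
(4, 6): arr[4]=11 > arr[6]=10
(5, 6): arr[5]=14 > arr[6]=10

Total inversions: 15

The array has 15 inversion(s): (0,2), (0,3), (0,4), (0,5), (0,6), (0,7), (1,2), (1,3), (1,4), (1,5), (1,6), (1,7), (2,3), (4,6), (5,6). Each pair (i,j) satisfies i < j and arr[i] > arr[j].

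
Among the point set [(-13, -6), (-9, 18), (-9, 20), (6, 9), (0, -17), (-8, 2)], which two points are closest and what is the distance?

Computing all pairwise distances among 6 points:

d((-13, -6), (-9, 18)) = 24.3311
d((-13, -6), (-9, 20)) = 26.3059
d((-13, -6), (6, 9)) = 24.2074
d((-13, -6), (0, -17)) = 17.0294
d((-13, -6), (-8, 2)) = 9.434
d((-9, 18), (-9, 20)) = 2.0 <-- minimum
d((-9, 18), (6, 9)) = 17.4929
d((-9, 18), (0, -17)) = 36.1386
d((-9, 18), (-8, 2)) = 16.0312
d((-9, 20), (6, 9)) = 18.6011
d((-9, 20), (0, -17)) = 38.0789
d((-9, 20), (-8, 2)) = 18.0278
d((6, 9), (0, -17)) = 26.6833
d((6, 9), (-8, 2)) = 15.6525
d((0, -17), (-8, 2)) = 20.6155

Closest pair: (-9, 18) and (-9, 20) with distance 2.0

The closest pair is (-9, 18) and (-9, 20) with Euclidean distance 2.0. For 6 points, brute-force pairwise comparison is shown above. For large n, the divide-and-conquer algorithm (sort by x, recurse on halves, check the dividing strip) achieves O(n log n).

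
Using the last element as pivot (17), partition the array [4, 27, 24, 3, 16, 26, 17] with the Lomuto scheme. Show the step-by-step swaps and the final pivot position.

Lomuto partition with pivot = 17:

Initial array: [4, 27, 24, 3, 16, 26, 17]

arr[0]=4 <= 17: swap with position 0, array becomes [4, 27, 24, 3, 16, 26, 17]
arr[1]=27 > 17: no swap
arr[2]=24 > 17: no swap
arr[3]=3 <= 17: swap with position 1, array becomes [4, 3, 24, 27, 16, 26, 17]
arr[4]=16 <= 17: swap with position 2, array becomes [4, 3, 16, 27, 24, 26, 17]
arr[5]=26 > 17: no swap

Place pivot at position 3: [4, 3, 16, 17, 24, 26, 27]
Pivot position: 3

After partitioning with pivot 17, the array becomes [4, 3, 16, 17, 24, 26, 27]. The pivot is placed at index 3. All elements to the left of the pivot are <= 17, and all elements to the right are > 17.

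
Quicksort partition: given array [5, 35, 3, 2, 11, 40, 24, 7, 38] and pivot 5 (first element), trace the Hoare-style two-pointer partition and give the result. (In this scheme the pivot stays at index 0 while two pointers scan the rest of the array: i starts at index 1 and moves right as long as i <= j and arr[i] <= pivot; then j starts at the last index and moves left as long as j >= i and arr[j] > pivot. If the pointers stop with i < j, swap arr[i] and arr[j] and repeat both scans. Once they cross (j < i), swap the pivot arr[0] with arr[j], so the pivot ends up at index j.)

Hoare-style two-pointer partition with pivot = 5:

Initial array: [5, 35, 3, 2, 11, 40, 24, 7, 38]

Pointers start at i = 1, j = 8.
i stops at index 1 (arr[1]=35 > 5), j stops at index 3 (arr[3]=2 <= 5): swap arr[1] and arr[3], array becomes [5, 2, 3, 35, 11, 40, 24, 7, 38]
i ends at 3, j ends at 2: the pointers have crossed (j < i), so scanning stops.

Swap pivot arr[0] with arr[2] to place pivot at position 2: [3, 2, 5, 35, 11, 40, 24, 7, 38]
Pivot position: 2

After partitioning with pivot 5, the array becomes [3, 2, 5, 35, 11, 40, 24, 7, 38]. The pivot is placed at index 2. All elements to the left of the pivot are <= 5, and all elements to the right are > 5.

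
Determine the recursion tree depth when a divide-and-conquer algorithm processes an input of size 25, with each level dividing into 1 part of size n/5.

For divide and conquer with division factor 5:

Problem sizes at each level:
Level 0: 25
Level 1: 5
Level 2: 1

The root is level 0 and the size-1 base case is level 2 (the tree spans levels 0 through 2, i.e. 3 levels counting the root), so the depth is the number of divisions: log_5(25) = 2

The recursion tree depth is log_5(25) = 2. At each level, the problem size is divided by 5, so it takes 2 divisions to reduce to a base case of size 1. The algorithm makes 1 recursive call at each level.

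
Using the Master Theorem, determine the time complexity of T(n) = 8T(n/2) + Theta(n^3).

Master Theorem for T(n) = 8T(n/2) + O(n^3):

a = 8, b = 2, c = 3
log_b(a) = log_2(8) = 3.0000

Case 2: c = 3 = log_2(8) = 3.0000
T(n) = O(n^3 log n) = O(n^3 log n)

For T(n) = 8T(n/2) + O(n^3): log_2(8) = 3.0000. This is Case 2 of the Master Theorem (c = log_b(a), equal work at all levels), giving O(n^3 log n).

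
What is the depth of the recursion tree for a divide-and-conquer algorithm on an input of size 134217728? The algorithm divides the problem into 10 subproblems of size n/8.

For divide and conquer with division factor 8:

Problem sizes at each level:
Level 0: 134217728
Level 1: 16777216
Level 2: 2097152
Level 3: 262144
Level 4: 32768
Level 5: 4096
Level 6: 512
Level 7: 64
Level 8: 8
Level 9: 1

The root is level 0 and the size-1 base case is level 9 (the tree spans levels 0 through 9, i.e. 10 levels counting the root), so the depth is the number of divisions: log_8(134217728) = 9

The recursion tree depth is log_8(134217728) = 9. At each level, the problem size is divided by 8, so it takes 9 divisions to reduce to a base case of size 1. The algorithm makes 10 recursive calls at each level.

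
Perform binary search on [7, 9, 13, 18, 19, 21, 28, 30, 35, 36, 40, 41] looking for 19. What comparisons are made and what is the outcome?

Binary search for 19 in [7, 9, 13, 18, 19, 21, 28, 30, 35, 36, 40, 41]:

lo=0, hi=11, mid=5, arr[mid]=21 -> 21 > 19, search left half
lo=0, hi=4, mid=2, arr[mid]=13 -> 13 < 19, search right half
lo=3, hi=4, mid=3, arr[mid]=18 -> 18 < 19, search right half
lo=4, hi=4, mid=4, arr[mid]=19 -> Found target at index 4!

Binary search finds 19 at index 4 after 4 comparisons. The search repeatedly halves the search space by comparing with the middle element.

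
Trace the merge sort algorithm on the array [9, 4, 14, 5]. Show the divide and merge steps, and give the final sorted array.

Merge sort trace:

Split: [9, 4, 14, 5] -> [9, 4] and [14, 5]
  Split: [9, 4] -> [9] and [4]
  Merge: [9] + [4] -> [4, 9]
  Split: [14, 5] -> [14] and [5]
  Merge: [14] + [5] -> [5, 14]
Merge: [4, 9] + [5, 14] -> [4, 5, 9, 14]

Final sorted array: [4, 5, 9, 14]

The merge sort proceeds by recursively splitting the array and merging sorted halves.
After all merges, the sorted array is [4, 5, 9, 14].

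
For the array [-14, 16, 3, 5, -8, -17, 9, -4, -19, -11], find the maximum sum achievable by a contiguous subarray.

Using Kadane's algorithm on [-14, 16, 3, 5, -8, -17, 9, -4, -19, -11]:

Scanning through the array:
Position 1 (value 16): max_ending_here = 16, max_so_far = 16
Position 2 (value 3): max_ending_here = 19, max_so_far = 19
Position 3 (value 5): max_ending_here = 24, max_so_far = 24
Position 4 (value -8): max_ending_here = 16, max_so_far = 24
Position 5 (value -17): max_ending_here = -1, max_so_far = 24
Position 6 (value 9): max_ending_here = 9, max_so_far = 24
Position 7 (value -4): max_ending_here = 5, max_so_far = 24
Position 8 (value -19): max_ending_here = -14, max_so_far = 24
Position 9 (value -11): max_ending_here = -11, max_so_far = 24

Maximum subarray: [16, 3, 5]
Maximum sum: 24

The maximum subarray is [16, 3, 5] with sum 24. This subarray runs from index 1 to index 3.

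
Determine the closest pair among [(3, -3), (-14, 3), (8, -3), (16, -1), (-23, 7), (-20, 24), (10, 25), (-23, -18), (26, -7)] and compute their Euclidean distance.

Computing all pairwise distances among 9 points:

d((3, -3), (-14, 3)) = 18.0278
d((3, -3), (8, -3)) = 5.0 <-- minimum
d((3, -3), (16, -1)) = 13.1529
d((3, -3), (-23, 7)) = 27.8568
d((3, -3), (-20, 24)) = 35.4683
d((3, -3), (10, 25)) = 28.8617
d((3, -3), (-23, -18)) = 30.0167
d((3, -3), (26, -7)) = 23.3452
d((-14, 3), (8, -3)) = 22.8035
d((-14, 3), (16, -1)) = 30.2655
d((-14, 3), (-23, 7)) = 9.8489
d((-14, 3), (-20, 24)) = 21.8403
d((-14, 3), (10, 25)) = 32.5576
d((-14, 3), (-23, -18)) = 22.8473
d((-14, 3), (26, -7)) = 41.2311
d((8, -3), (16, -1)) = 8.2462
d((8, -3), (-23, 7)) = 32.573
d((8, -3), (-20, 24)) = 38.8973
d((8, -3), (10, 25)) = 28.0713
d((8, -3), (-23, -18)) = 34.4384
d((8, -3), (26, -7)) = 18.4391
d((16, -1), (-23, 7)) = 39.8121
d((16, -1), (-20, 24)) = 43.8292
d((16, -1), (10, 25)) = 26.6833
d((16, -1), (-23, -18)) = 42.5441
d((16, -1), (26, -7)) = 11.6619
d((-23, 7), (-20, 24)) = 17.2627
d((-23, 7), (10, 25)) = 37.5899
d((-23, 7), (-23, -18)) = 25.0
d((-23, 7), (26, -7)) = 50.9608
d((-20, 24), (10, 25)) = 30.0167
d((-20, 24), (-23, -18)) = 42.107
d((-20, 24), (26, -7)) = 55.4707
d((10, 25), (-23, -18)) = 54.2033
d((10, 25), (26, -7)) = 35.7771
d((-23, -18), (26, -7)) = 50.2195

Closest pair: (3, -3) and (8, -3) with distance 5.0

The closest pair is (3, -3) and (8, -3) with Euclidean distance 5.0. For 9 points, brute-force pairwise comparison is shown above. For large n, the divide-and-conquer algorithm (sort by x, recurse on halves, check the dividing strip) achieves O(n log n).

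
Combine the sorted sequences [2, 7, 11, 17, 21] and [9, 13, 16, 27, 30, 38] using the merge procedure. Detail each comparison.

Merging process:

Compare 2 vs 9: take 2 from left. Merged: [2]
Compare 7 vs 9: take 7 from left. Merged: [2, 7]
Compare 11 vs 9: take 9 from right. Merged: [2, 7, 9]
Compare 11 vs 13: take 11 from left. Merged: [2, 7, 9, 11]
Compare 17 vs 13: take 13 from right. Merged: [2, 7, 9, 11, 13]
Compare 17 vs 16: take 16 from right. Merged: [2, 7, 9, 11, 13, 16]
Compare 17 vs 27: take 17 from left. Merged: [2, 7, 9, 11, 13, 16, 17]
Compare 21 vs 27: take 21 from left. Merged: [2, 7, 9, 11, 13, 16, 17, 21]
Append remaining from right: [27, 30, 38]. Merged: [2, 7, 9, 11, 13, 16, 17, 21, 27, 30, 38]

Final merged array: [2, 7, 9, 11, 13, 16, 17, 21, 27, 30, 38]
Total comparisons: 8

The merged array is [2, 7, 9, 11, 13, 16, 17, 21, 27, 30, 38], requiring 8 comparisons. The merge step runs in O(n) time where n is the total number of elements.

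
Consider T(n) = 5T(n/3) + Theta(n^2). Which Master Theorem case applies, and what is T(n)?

Master Theorem for T(n) = 5T(n/3) + O(n^2):

a = 5, b = 3, c = 2
log_b(a) = log_3(5) = 1.4650

Case 3: c = 2 > log_3(5) = 1.4650
T(n) = O(n^2) = O(n^2)

For T(n) = 5T(n/3) + O(n^2): log_3(5) = 1.4650. This is Case 3 of the Master Theorem (c > log_b(a), work dominated by root), giving O(n^2).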